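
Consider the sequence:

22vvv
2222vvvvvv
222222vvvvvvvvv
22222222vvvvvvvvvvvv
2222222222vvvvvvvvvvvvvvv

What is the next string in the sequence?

Term n consists of 2n 2's, followed by 3n v's (n = 1, 2, …).
For the next term, n = 6, so the run lengths are 12, 18.

222222222222vvvvvvvvvvvvvvvvvv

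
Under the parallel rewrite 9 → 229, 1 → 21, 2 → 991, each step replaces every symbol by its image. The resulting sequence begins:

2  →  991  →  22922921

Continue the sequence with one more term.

99199122999199122999121

Apply φ to 22922921 symbol by symbol: 2→991, 2→991, 9→229, 2→991, 2→991, 9→229, 2→991, 1→21; joined: 991 991 229 991 991 229 991 21.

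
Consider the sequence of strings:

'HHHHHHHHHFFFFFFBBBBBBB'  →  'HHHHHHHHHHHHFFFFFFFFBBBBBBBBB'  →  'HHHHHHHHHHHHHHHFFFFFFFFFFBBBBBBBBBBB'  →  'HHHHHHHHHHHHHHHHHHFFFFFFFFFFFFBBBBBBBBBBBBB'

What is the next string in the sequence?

Term n consists of 3n H's, followed by 2n F's, followed by 2n+1 B's, where the shown terms are n = 3, 4, 5, 6.
At n = 7 the blocks have lengths 21, 14, 15.

HHHHHHHHHHHHHHHHHHHHHFFFFFFFFFFFFFFBBBBBBBBBBBBBBB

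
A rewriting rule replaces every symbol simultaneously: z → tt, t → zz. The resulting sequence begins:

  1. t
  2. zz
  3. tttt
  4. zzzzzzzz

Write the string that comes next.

Rewriting each symbol of zzzzzzzz: z→tt, z→tt, z→tt, z→tt, z→tt, z→tt, z→tt, z→tt, which concatenates to tt tt tt tt tt tt tt tt.

tttttttttttttttt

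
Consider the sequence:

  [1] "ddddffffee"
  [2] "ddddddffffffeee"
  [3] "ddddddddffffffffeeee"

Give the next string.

Each string has the form d^{2n} f^{2n} e^{n}, where the shown terms are n = 2, 3, 4.
For the next term, n = 5, so the run lengths are 10, 10, 5.

ddddddddddffffffffffeeeee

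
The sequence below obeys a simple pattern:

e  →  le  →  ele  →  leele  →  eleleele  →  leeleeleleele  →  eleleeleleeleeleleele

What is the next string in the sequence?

Each term (from the third on) is the two preceding terms concatenated in order: term 3 = e·le = ele.
So term 8 is leeleeleleele·eleleeleleeleeleleele.

leeleeleleeleeleleeleleeleeleleele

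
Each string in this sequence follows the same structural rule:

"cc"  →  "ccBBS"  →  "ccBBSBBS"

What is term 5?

ccBBSBBSBBSBBS

Every step adds BBS to the end: s(k+1) = s(k)·BBS.
From ccBBSBBS, 2 further steps: ccBBSBBS → ccBBSBBSBBS → (answer).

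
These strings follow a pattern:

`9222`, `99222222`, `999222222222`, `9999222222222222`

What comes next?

99999222222222222222

Term n consists of n 9's, followed by 3n 2's (n = 1, 2, …).
For the next term, n = 5, so the run lengths are 5, 15.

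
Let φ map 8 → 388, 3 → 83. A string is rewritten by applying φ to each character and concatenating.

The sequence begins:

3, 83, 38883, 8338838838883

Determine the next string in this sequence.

Rewriting the 13 symbols of 8338838838883 one by one yields 388 83 83 388 388 83 388 388 83 388 388 388 83; concatenated:

3888383388388833883888338838838883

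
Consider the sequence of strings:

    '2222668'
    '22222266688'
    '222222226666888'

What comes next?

2222222222666668888

The n-th term is 2n 2's then n 6's then n-1 8's, where the shown terms are n = 2, 3, 4.
Setting n = 5 gives 10, 5, 4 characters in each block.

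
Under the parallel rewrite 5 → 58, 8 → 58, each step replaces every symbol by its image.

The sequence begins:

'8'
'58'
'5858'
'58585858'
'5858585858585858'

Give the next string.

Rewriting the 16 symbols of 5858585858585858 one by one yields 58 58 58 58 58 58 58 58 58 58 58 58 58 58 58 58; concatenated:

58585858585858585858585858585858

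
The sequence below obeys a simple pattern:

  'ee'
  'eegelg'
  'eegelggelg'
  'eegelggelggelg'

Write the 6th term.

The strings grow by a fixed suffix gelg each time.
From eegelggelggelg, 2 further steps: eegelggelggelg → eegelggelggelggelg → (answer).

eegelggelggelggelggelg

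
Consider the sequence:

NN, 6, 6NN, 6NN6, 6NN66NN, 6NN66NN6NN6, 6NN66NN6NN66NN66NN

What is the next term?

From term 3 onward, concatenate the last term with the second-to-last: 6·NN = 6NN, 6NN·6 = 6NN6, …
Continuing: 6NN66NN6NN66NN66NN · 6NN66NN6NN6 gives term 8.

6NN66NN6NN66NN66NN6NN66NN6NN6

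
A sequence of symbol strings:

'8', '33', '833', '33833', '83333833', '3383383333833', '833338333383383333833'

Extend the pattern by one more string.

This is a Fibonacci-style word recurrence s(k) = s(k−2)·s(k−1): e.g. 8·33 = 833.
So term 8 is 3383383333833·833338333383383333833.

3383383333833833338333383383333833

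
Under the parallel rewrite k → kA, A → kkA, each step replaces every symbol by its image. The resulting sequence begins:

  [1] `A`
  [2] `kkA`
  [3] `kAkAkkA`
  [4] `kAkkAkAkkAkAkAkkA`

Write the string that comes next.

kAkkAkAkAkkAkAkkAkAkAkkAkAkkAkAkkAkAkAkkA

Applying the rule to each of the 17 symbols of kAkkAkAkkAkAkAkkA gives the pieces kA kkA kA kA kkA kA kkA kA kA kkA kA kkA kA kkA kA kA kkA, which concatenate to the answer.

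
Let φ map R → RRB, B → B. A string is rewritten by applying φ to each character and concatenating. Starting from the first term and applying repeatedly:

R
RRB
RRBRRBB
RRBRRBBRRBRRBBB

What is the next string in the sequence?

Rewriting the 15 symbols of RRBRRBBRRBRRBBB one by one yields RRB RRB B RRB RRB B B RRB RRB B RRB RRB B B B; concatenated:

RRBRRBBRRBRRBBBRRBRRBBRRBRRBBBB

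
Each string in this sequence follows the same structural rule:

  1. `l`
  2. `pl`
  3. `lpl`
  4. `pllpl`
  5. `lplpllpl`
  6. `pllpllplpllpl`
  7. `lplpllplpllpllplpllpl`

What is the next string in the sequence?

From term 3 onward, concatenate the second-to-last term with the last: l·pl = lpl, pl·lpl = pllpl, …
Continuing: pllpllplpllpl · lplpllplpllpllplpllpl gives term 8.

pllpllplpllpllplpllplpllpllplpllpl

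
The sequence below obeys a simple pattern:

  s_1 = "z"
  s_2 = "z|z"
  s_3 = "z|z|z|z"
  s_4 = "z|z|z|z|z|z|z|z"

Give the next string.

z|z|z|z|z|z|z|z|z|z|z|z|z|z|z|z

Every step duplicates the string with '|' between the halves.
So the next term is two copies of z|z|z|z|z|z|z|z with '|' between the halves.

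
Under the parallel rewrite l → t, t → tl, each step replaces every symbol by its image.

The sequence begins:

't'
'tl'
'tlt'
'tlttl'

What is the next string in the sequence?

tlttltlt

Expanding tlttl: t→tl, l→t, t→tl, t→tl, l→t. Concatenated: tl t tl tl t.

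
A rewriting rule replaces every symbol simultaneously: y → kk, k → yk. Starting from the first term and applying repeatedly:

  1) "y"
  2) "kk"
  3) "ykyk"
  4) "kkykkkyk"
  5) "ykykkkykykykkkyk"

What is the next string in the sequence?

kkykkkykykykkkykkkykkkykykykkkyk

φ(ykykkkykykykkkyk) expands symbol-by-symbol to kk yk kk yk yk yk kk yk kk yk kk yk yk yk kk yk; joining the 16 pieces gives the next term.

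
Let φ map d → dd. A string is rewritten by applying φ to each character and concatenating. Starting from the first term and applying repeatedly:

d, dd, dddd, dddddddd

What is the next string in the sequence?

Apply φ to dddddddd symbol by symbol: d→dd, d→dd, d→dd, d→dd, d→dd, d→dd, d→dd, d→dd; joined: dd dd dd dd dd dd dd dd.

dddddddddddddddd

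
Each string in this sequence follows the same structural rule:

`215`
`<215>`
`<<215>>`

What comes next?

s(k+1) = <·s(k)·>, so each term gains < as a prefix and > as a suffix.
Applying this once more to <<215>>:

<<<215>>>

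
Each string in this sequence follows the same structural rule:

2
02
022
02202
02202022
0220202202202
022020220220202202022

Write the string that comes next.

0220202202202022020220220202202202

From term 3 onward, concatenate the last term with the second-to-last: 02·2 = 022, 022·02 = 02202, …
Continuing: 022020220220202202022 · 0220202202202 gives term 8.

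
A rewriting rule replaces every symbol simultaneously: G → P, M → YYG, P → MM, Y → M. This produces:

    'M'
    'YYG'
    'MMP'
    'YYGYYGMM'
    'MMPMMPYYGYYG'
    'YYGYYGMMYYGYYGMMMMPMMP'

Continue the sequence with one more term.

MMPMMPYYGYYGMMPMMPYYGYYGYYGYYGMMYYGYYGMM

Applying the rule to each of the 22 symbols of YYGYYGMMYYGYYGMMMMPMMP gives the pieces M M P M M P YYG YYG M M P M M P YYG YYG YYG YYG MM YYG YYG MM, which concatenate to the answer.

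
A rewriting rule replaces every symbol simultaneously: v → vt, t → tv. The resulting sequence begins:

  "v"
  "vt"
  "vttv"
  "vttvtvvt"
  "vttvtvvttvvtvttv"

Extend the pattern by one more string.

φ(vttvtvvttvvtvttv) expands symbol-by-symbol to vt tv tv vt tv vt vt tv tv vt vt tv vt tv tv vt; joining the 16 pieces gives the next term.

vttvtvvttvvtvttvtvvtvttvvttvtvvt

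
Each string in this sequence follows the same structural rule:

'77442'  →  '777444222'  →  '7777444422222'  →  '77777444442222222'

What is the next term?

The n-th term is n+1 7's then n+1 4's then 2n-1 2's (n = 1, 2, …).
Setting n = 5 gives 6, 6, 9 characters in each block.

777777444444222222222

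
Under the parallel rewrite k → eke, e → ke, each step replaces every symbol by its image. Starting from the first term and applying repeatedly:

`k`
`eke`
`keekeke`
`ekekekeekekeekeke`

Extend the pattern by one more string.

keekekeekekeekekekeekekeekekekeekekeekeke

Replace each of the 17 characters of ekekekeekekeekeke in place — ke eke ke eke ke eke ke ke eke ke eke ke ke eke ke eke ke — and concatenate.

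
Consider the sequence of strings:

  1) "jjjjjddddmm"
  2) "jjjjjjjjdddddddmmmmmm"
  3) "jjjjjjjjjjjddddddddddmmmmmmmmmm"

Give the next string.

The n-th term is 3n+2 j's then 3n+1 d's then 4n-2 m's (n = 1, 2, …).
Setting n = 4 gives 14, 13, 14 characters in each block.

jjjjjjjjjjjjjjdddddddddddddmmmmmmmmmmmmmm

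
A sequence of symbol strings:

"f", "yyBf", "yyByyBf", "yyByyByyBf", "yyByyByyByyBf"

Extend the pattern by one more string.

yyByyByyByyByyBf

The strings grow by a fixed prefix yyB each time.
One more step from yyByyByyByyBf gives the answer.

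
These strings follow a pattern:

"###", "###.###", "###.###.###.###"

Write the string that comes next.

###.###.###.###.###.###.###.###

Every step duplicates the string with '.' between the halves.
One more doubling of ###.###.###.### gives the answer.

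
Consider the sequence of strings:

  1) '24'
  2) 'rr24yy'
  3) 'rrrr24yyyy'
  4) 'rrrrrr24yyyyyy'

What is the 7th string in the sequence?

s(k+1) = rr·s(k)·yy, so each term gains rr as a prefix and yy as a suffix.
From rrrrrr24yyyyyy, 3 further steps: rrrrrr24yyyyyy → rrrrrrrr24yyyyyyyy → rrrrrrrrrr24yyyyyyyyyy → (answer).

rrrrrrrrrrrr24yyyyyyyyyyyy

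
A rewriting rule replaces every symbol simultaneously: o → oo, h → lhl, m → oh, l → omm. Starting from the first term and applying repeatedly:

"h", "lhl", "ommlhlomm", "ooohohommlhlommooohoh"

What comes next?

oooooolhloolhlooohohommlhlommooohohoooooolhloolhl

Replace each of the 21 characters of ooohohommlhlommooohoh in place — oo oo oo lhl oo lhl oo oh oh omm lhl omm oo oh oh oo oo oo lhl oo lhl — and concatenate.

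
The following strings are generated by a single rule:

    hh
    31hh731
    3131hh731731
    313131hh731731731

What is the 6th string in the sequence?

3131313131hh731731731731731

s(k+1) = 31·s(k)·731, so each term gains 31 as a prefix and 731 as a suffix.
From 313131hh731731731, 2 further steps: 313131hh731731731 → 31313131hh731731731731 → (answer).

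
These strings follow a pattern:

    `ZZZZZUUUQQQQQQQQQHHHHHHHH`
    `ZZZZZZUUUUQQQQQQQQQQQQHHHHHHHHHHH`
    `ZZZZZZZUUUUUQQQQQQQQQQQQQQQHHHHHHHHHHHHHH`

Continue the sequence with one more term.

The n-th term is n+3 Z's then n+1 U's then 3n+3 Q's then 3n+2 H's, where the shown terms are n = 2, 3, 4.
Setting n = 5 gives 8, 6, 18, 17 characters in each block.

ZZZZZZZZUUUUUUQQQQQQQQQQQQQQQQQQHHHHHHHHHHHHHHHHH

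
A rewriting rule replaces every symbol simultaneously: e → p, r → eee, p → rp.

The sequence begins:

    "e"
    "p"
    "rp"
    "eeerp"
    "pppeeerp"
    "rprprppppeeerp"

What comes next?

Replace each of the 14 characters of rprprppppeeerp in place — eee rp eee rp eee rp rp rp rp p p p eee rp — and concatenate.

eeerpeeerpeeerprprprppppeeerp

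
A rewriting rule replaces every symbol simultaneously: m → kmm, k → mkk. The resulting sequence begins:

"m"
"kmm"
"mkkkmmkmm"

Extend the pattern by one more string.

kmmmkkmkkmkkkmmkmmmkkkmmkmm

Apply φ to mkkkmmkmm symbol by symbol: m→kmm, k→mkk, k→mkk, k→mkk, m→kmm, m→kmm, k→mkk, m→kmm, m→kmm; joined: kmm mkk mkk mkk kmm kmm mkk kmm kmm.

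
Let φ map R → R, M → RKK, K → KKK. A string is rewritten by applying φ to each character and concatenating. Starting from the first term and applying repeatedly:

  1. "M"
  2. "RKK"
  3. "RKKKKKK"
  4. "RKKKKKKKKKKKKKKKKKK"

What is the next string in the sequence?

Rewriting the 19 symbols of RKKKKKKKKKKKKKKKKKK one by one yields R KKK KKK KKK KKK KKK KKK KKK KKK KKK KKK KKK KKK KKK KKK KKK KKK KKK KKK; concatenated:

RKKKKKKKKKKKKKKKKKKKKKKKKKKKKKKKKKKKKKKKKKKKKKKKKKKKKKK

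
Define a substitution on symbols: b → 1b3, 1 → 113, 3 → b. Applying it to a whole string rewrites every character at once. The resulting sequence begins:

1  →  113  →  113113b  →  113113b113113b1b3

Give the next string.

Rewriting the 17 symbols of 113113b113113b1b3 one by one yields 113 113 b 113 113 b 1b3 113 113 b 113 113 b 1b3 113 1b3 b; concatenated:

113113b113113b1b3113113b113113b1b31131b3b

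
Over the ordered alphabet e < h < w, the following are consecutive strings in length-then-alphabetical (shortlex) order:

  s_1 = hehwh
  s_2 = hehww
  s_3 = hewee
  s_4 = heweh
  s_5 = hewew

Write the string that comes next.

Find the rightmost character of hewew below w, bump it to the next letter, and reset everything to its right to e.

hewhe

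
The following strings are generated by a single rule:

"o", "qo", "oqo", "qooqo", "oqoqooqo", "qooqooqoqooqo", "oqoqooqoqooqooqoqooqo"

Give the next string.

qooqooqoqooqooqoqooqoqooqooqoqooqo

This is a Fibonacci-style word recurrence s(k) = s(k−2)·s(k−1): e.g. o·qo = oqo.
So term 8 is qooqooqoqooqo·oqoqooqoqooqooqoqooqo.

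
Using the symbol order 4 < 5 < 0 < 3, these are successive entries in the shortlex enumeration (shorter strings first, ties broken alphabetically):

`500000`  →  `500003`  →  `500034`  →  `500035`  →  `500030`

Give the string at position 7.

500344

Continuing the enumeration 2 steps past 500030: 500030 → 500033 → (answer).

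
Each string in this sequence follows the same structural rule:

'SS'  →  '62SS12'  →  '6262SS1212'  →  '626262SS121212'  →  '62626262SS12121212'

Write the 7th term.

626262626262SS121212121212

s(k+1) = 62·s(k)·12, so each term gains 62 as a prefix and 12 as a suffix.
From 62626262SS12121212, 2 further steps: 62626262SS12121212 → 6262626262SS1212121212 → (answer).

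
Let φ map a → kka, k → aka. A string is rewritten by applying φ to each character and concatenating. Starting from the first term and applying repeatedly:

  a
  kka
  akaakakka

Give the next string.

Rewriting each symbol of akaakakka: a→kka, k→aka, a→kka, a→kka, k→aka, a→kka, k→aka, k→aka, a→kka, which concatenates to kka aka kka kka aka kka aka aka kka.

kkaakakkakkaakakkaakaakakka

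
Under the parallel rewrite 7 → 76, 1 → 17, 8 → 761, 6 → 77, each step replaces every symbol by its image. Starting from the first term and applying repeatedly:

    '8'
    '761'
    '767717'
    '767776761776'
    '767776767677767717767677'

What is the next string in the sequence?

Applying the rule to each of the 24 symbols of 767776767677767717767677 gives the pieces 76 77 76 76 76 77 76 77 76 77 76 76 76 77 76 76 17 76 76 77 76 77 76 76, which concatenate to the answer.

767776767677767776777676767776761776767776777676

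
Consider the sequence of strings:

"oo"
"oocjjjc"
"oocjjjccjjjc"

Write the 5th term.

oocjjjccjjjccjjjccjjjc

The strings grow by a fixed suffix cjjjc each time.
From oocjjjccjjjc, 2 further steps: oocjjjccjjjc → oocjjjccjjjccjjjc → (answer).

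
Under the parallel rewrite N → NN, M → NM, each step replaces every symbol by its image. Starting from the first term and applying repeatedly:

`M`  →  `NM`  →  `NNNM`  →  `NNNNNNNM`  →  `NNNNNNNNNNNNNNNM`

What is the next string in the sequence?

Rewriting the 16 symbols of NNNNNNNNNNNNNNNM one by one yields NN NN NN NN NN NN NN NN NN NN NN NN NN NN NN NM; concatenated:

NNNNNNNNNNNNNNNNNNNNNNNNNNNNNNNM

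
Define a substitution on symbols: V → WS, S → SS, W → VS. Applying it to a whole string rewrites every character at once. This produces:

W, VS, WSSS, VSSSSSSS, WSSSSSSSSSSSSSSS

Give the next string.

VSSSSSSSSSSSSSSSSSSSSSSSSSSSSSSS

Applying the rule to each of the 16 symbols of WSSSSSSSSSSSSSSS gives the pieces VS SS SS SS SS SS SS SS SS SS SS SS SS SS SS SS, which concatenate to the answer.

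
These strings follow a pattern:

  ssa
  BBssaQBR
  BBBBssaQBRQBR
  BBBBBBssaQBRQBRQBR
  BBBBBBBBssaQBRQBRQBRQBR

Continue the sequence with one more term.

Every step adds BB to the front and QBR to the end of the previous string.
Applying this once more to BBBBBBBBssaQBRQBRQBRQBR:

BBBBBBBBBBssaQBRQBRQBRQBRQBR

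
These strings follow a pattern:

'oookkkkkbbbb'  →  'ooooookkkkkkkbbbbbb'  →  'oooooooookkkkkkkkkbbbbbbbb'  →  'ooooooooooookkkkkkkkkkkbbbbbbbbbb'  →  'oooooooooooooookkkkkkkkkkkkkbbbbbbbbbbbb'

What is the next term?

ooooooooooooooooookkkkkkkkkkkkkkkbbbbbbbbbbbbbb

The n-th term is 3n o's then 2n+3 k's then 2n+2 b's (n = 1, 2, …).
For the next term, n = 6, so the run lengths are 18, 15, 14.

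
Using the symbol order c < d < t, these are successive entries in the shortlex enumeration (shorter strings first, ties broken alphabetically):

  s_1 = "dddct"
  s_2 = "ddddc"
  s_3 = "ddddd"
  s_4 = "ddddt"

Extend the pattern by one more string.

The successor of ddddt increments the rightmost position that isn't already t and resets every position after it to c.

dddtc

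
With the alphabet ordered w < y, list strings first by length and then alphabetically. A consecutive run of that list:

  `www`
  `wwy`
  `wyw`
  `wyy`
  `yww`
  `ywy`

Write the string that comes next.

yyw

Treat ywy as a base-2 numeral over the given alphabet and add one, carrying through any trailing y's.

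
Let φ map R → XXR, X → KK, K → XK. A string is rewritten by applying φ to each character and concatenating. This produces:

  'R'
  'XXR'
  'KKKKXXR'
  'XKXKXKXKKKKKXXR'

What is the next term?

KKXKKKXKKKXKKKXKXKXKXKXKKKKKXXR

Applying the rule to each of the 15 symbols of XKXKXKXKKKKKXXR gives the pieces KK XK KK XK KK XK KK XK XK XK XK XK KK KK XXR, which concatenate to the answer.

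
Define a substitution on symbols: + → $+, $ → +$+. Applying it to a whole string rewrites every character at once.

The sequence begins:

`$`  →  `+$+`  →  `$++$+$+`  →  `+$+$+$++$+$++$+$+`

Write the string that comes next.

$++$+$++$+$++$+$+$++$+$++$+$+$++$+$++$+$+

Applying the rule to each of the 17 symbols of +$+$+$++$+$++$+$+ gives the pieces $+ +$+ $+ +$+ $+ +$+ $+ $+ +$+ $+ +$+ $+ $+ +$+ $+ +$+ $+, which concatenate to the answer.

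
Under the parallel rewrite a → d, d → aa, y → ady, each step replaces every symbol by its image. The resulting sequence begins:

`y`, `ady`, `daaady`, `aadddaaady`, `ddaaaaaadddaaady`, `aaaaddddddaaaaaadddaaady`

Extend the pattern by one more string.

Replace each of the 24 characters of aaaaddddddaaaaaadddaaady in place — d d d d aa aa aa aa aa aa d d d d d d aa aa aa d d d aa ady — and concatenate.

ddddaaaaaaaaaaaaddddddaaaaaadddaaady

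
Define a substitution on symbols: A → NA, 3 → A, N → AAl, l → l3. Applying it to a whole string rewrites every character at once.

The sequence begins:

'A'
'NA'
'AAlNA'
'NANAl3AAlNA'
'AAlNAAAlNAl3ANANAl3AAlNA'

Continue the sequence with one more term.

Rewriting the 24 symbols of AAlNAAAlNAl3ANANAl3AAlNA one by one yields NA NA l3 AAl NA NA NA l3 AAl NA l3 A NA AAl NA AAl NA l3 A NA NA l3 AAl NA; concatenated:

NANAl3AAlNANANAl3AAlNAl3ANAAAlNAAAlNAl3ANANAl3AAlNA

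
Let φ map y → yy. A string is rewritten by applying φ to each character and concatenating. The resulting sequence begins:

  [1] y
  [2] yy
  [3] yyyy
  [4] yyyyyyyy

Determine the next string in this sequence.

yyyyyyyyyyyyyyyy

Rewriting each symbol of yyyyyyyy: y→yy, y→yy, y→yy, y→yy, y→yy, y→yy, y→yy, y→yy, which concatenates to yy yy yy yy yy yy yy yy.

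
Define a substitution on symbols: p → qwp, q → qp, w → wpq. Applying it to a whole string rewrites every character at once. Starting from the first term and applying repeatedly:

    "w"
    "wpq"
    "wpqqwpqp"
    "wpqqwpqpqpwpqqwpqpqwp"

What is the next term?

Applying the rule to each of the 21 symbols of wpqqwpqpqpwpqqwpqpqwp gives the pieces wpq qwp qp qp wpq qwp qp qwp qp qwp wpq qwp qp qp wpq qwp qp qwp qp wpq qwp, which concatenate to the answer.

wpqqwpqpqpwpqqwpqpqwpqpqwpwpqqwpqpqpwpqqwpqpqwpqpwpqqwp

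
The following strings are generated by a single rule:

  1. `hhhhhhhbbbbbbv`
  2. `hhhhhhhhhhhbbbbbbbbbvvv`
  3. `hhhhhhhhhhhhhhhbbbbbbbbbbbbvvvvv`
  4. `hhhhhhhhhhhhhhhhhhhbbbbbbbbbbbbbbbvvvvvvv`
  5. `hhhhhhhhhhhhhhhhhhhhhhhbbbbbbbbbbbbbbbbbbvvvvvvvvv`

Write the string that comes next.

Term n consists of 4n+3 h's, followed by 3n+3 b's, followed by 2n-1 v's (n = 1, 2, …).
For the next term, n = 6, so the run lengths are 27, 21, 11.

hhhhhhhhhhhhhhhhhhhhhhhhhhhbbbbbbbbbbbbbbbbbbbbbvvvvvvvvvvv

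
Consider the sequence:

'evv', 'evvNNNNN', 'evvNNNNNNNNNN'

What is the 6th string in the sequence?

Every step adds NNNNN to the end: s(k+1) = s(k)·NNNNN.
From evvNNNNNNNNNN, 3 further steps: evvNNNNNNNNNN → evvNNNNNNNNNNNNNNN → evvNNNNNNNNNNNNNNNNNNNN → (answer).

evvNNNNNNNNNNNNNNNNNNNNNNNNN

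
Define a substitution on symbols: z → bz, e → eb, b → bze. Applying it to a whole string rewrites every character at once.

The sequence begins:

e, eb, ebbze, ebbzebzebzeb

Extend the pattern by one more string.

ebbzebzebzebbzebzebbzebzebbze

Rewriting each symbol of ebbzebzebzeb: e→eb, b→bze, b→bze, z→bz, e→eb, b→bze, z→bz, e→eb, b→bze, z→bz, e→eb, b→bze, which concatenates to eb bze bze bz eb bze bz eb bze bz eb bze.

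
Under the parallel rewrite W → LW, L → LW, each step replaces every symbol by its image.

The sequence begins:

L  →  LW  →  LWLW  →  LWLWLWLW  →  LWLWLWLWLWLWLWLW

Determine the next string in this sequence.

Rewriting the 16 symbols of LWLWLWLWLWLWLWLW one by one yields LW LW LW LW LW LW LW LW LW LW LW LW LW LW LW LW; concatenated:

LWLWLWLWLWLWLWLWLWLWLWLWLWLWLWLW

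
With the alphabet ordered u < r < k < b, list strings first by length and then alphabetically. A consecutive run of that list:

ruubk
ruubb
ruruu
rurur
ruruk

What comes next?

rurub

Find the rightmost character of ruruk below b, bump it to the next letter, and reset everything to its right to u.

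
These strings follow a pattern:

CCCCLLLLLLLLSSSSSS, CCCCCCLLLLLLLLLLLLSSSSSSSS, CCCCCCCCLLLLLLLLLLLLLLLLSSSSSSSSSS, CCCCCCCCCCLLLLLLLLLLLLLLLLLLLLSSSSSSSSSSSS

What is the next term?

CCCCCCCCCCCCLLLLLLLLLLLLLLLLLLLLLLLLSSSSSSSSSSSSSS

Reading off run lengths: C runs 4, 6, 8, 10; L runs 8, 12, 16, 20; S runs 6, 8, 10, 12 — each is linear in n, where the shown terms are n = 2, 3, 4, 5.
At n = 6 the blocks have lengths 12, 24, 14.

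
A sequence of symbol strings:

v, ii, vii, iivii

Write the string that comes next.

Each term (from the third on) is the two preceding terms concatenated in order: term 3 = v·ii = vii.
Continuing: vii · iivii gives term 5.

viiiivii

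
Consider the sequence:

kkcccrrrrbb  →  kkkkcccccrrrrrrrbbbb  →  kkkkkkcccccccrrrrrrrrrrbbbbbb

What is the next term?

The n-th term is 2n k's then 2n+1 c's then 3n+1 r's then 2n b's (n = 1, 2, …).
Setting n = 4 gives 8, 9, 13, 8 characters in each block.

kkkkkkkkcccccccccrrrrrrrrrrrrrbbbbbbbb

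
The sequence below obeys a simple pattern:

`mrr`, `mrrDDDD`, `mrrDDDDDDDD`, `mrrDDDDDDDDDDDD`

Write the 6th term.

mrrDDDDDDDDDDDDDDDDDDDD

Every step adds DDDD to the end: s(k+1) = s(k)·DDDD.
From mrrDDDDDDDDDDDD, 2 further steps: mrrDDDDDDDDDDDD → mrrDDDDDDDDDDDDDDDD → (answer).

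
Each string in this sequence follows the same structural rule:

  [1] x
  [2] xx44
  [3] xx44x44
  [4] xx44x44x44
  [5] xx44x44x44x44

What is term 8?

xx44x44x44x44x44x44x44

Every step adds x44 to the end: s(k+1) = s(k)·x44.
From xx44x44x44x44, 3 further steps: xx44x44x44x44 → xx44x44x44x44x44 → xx44x44x44x44x44x44 → (answer).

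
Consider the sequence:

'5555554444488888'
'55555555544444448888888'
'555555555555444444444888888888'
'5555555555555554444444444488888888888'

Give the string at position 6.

555555555555555555555444444444444444888888888888888

Reading off run lengths: 5 runs 6, 9, 12, 15; 4 runs 5, 7, 9, 11; 8 runs 5, 7, 9, 11 — each is linear in n, where the shown terms are n = 2, 3, 4, 5.
For term 6, n = 7, so the run lengths are 21, 15, 15.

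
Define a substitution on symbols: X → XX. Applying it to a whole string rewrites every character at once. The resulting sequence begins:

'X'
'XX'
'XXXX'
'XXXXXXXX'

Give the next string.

XXXXXXXXXXXXXXXX

Apply φ to XXXXXXXX symbol by symbol: X→XX, X→XX, X→XX, X→XX, X→XX, X→XX, X→XX, X→XX; joined: XX XX XX XX XX XX XX XX.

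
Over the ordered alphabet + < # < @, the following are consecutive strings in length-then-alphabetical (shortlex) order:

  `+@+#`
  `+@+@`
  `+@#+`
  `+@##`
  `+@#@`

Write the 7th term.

Continuing the enumeration 2 steps past +@#@: +@#@ → +@@+ → (answer).

+@@#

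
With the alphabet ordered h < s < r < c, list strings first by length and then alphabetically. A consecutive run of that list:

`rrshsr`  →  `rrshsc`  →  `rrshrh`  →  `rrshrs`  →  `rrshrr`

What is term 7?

Continuing the enumeration 2 steps past rrshrr: rrshrr → rrshrc → (answer).

rrshch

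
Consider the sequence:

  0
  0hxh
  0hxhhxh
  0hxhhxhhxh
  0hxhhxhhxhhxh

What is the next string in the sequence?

0hxhhxhhxhhxhhxh

The strings grow by a fixed suffix hxh each time.
So the next term is 0hxhhxhhxhhxh·hxh.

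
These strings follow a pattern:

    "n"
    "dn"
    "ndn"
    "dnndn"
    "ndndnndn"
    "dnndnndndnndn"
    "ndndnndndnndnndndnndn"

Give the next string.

This is a Fibonacci-style word recurrence s(k) = s(k−2)·s(k−1): e.g. n·dn = ndn.
The next term joins dnndnndndnndn and ndndnndndnndnndndnndn.

dnndnndndnndnndndnndndnndnndndnndn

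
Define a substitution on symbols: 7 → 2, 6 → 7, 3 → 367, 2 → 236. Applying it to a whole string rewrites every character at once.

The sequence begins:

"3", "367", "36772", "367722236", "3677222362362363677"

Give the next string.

Rewriting the 19 symbols of 3677222362362363677 one by one yields 367 7 2 2 236 236 236 367 7 236 367 7 236 367 7 367 7 2 2; concatenated:

367722236236236367723636772363677367722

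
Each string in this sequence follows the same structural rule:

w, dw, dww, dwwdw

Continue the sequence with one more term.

This is a Fibonacci-style word recurrence s(k) = s(k−1)·s(k−2): e.g. dw·w = dww.
Continuing: dwwdw · dww gives term 5.

dwwdwdww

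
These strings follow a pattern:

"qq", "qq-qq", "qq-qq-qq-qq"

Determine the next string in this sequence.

Each string is two copies of the previous one joined by '-'.
One more doubling of qq-qq-qq-qq gives the answer.

qq-qq-qq-qq-qq-qq-qq-qq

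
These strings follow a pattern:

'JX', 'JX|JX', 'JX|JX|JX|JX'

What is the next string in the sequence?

Each string is two copies of the previous one joined by '|'.
Doubling JX|JX|JX|JX with '|' between the halves:

JX|JX|JX|JX|JX|JX|JX|JX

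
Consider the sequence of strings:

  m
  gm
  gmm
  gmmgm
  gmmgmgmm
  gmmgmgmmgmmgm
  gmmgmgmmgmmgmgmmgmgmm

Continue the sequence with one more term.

gmmgmgmmgmmgmgmmgmgmmgmmgmgmmgmmgm

From term 3 onward, concatenate the last term with the second-to-last: gm·m = gmm, gmm·gm = gmmgm, …
Continuing: gmmgmgmmgmmgmgmmgmgmm · gmmgmgmmgmmgm gives term 8.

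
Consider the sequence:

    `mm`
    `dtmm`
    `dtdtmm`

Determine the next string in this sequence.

dtdtdtmm

Every step adds dt at the front: s(k+1) = dt·s(k).
One more step from dtdtmm gives the answer.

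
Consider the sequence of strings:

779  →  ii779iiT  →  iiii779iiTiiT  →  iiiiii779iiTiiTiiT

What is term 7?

s(k+1) = ii·s(k)·iiT, so each term gains ii as a prefix and iiT as a suffix.
From iiiiii779iiTiiTiiT, 3 further steps: iiiiii779iiTiiTiiT → iiiiiiii779iiTiiTiiTiiT → iiiiiiiiii779iiTiiTiiTiiTiiT → (answer).

iiiiiiiiiiii779iiTiiTiiTiiTiiTiiT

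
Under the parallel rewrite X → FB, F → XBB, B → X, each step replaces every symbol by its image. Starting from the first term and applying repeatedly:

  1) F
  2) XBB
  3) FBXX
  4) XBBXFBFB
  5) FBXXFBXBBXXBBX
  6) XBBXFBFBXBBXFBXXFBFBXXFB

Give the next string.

FBXXFBXBBXXBBXFBXXFBXBBXFBFBXBBXXBBXFBFBXBBX

Applying the rule to each of the 24 symbols of XBBXFBFBXBBXFBXXFBFBXXFB gives the pieces FB X X FB XBB X XBB X FB X X FB XBB X FB FB XBB X XBB X FB FB XBB X, which concatenate to the answer.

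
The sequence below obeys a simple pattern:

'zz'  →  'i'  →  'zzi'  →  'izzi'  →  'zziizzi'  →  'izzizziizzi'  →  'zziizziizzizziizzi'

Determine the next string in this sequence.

Each term (from the third on) is the two preceding terms concatenated in order: term 3 = zz·i = zzi.
The next term joins izzizziizzi and zziizziizzizziizzi.

izzizziizzizziizziizzizziizzi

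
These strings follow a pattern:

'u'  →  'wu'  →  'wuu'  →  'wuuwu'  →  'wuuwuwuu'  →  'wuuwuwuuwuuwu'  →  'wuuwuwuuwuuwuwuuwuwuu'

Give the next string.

wuuwuwuuwuuwuwuuwuwuuwuuwuwuuwuuwu

This is a Fibonacci-style word recurrence s(k) = s(k−1)·s(k−2): e.g. wu·u = wuu.
The next term joins wuuwuwuuwuuwuwuuwuwuu and wuuwuwuuwuuwu.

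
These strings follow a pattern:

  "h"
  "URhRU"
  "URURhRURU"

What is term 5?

URURURURhRURURURU

s(k+1) = UR·s(k)·RU, so each term gains UR as a prefix and RU as a suffix.
From URURhRURU, 2 further steps: URURhRURU → URURURhRURURU → (answer).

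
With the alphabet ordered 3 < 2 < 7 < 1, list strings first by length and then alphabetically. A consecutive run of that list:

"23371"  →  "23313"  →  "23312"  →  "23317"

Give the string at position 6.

23233

Advancing 2 positions from 23317 through 23317 → 23311 reaches term 6.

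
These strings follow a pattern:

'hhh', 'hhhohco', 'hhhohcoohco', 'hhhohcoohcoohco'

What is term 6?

The strings grow by a fixed suffix ohco each time.
From hhhohcoohcoohco, 2 further steps: hhhohcoohcoohco → hhhohcoohcoohcoohco → (answer).

hhhohcoohcoohcoohcoohco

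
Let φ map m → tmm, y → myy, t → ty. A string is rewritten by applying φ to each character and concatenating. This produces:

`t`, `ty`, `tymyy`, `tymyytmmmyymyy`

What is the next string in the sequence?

tymyytmmmyymyytytmmtmmtmmmyymyytmmmyymyy

φ(tymyytmmmyymyy) expands symbol-by-symbol to ty myy tmm myy myy ty tmm tmm tmm myy myy tmm myy myy; joining the 14 pieces gives the next term.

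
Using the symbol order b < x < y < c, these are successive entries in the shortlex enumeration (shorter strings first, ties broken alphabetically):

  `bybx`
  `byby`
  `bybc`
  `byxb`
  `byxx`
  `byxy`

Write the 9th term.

Advancing 3 positions from byxy through byxy → byxc → byyb reaches term 9.

byyx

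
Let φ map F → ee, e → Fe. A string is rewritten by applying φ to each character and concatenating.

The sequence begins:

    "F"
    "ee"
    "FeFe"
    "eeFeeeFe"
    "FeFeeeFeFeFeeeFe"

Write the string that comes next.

eeFeeeFeFeFeeeFeeeFeeeFeFeFeeeFe

Applying the rule to each of the 16 symbols of FeFeeeFeFeFeeeFe gives the pieces ee Fe ee Fe Fe Fe ee Fe ee Fe ee Fe Fe Fe ee Fe, which concatenate to the answer.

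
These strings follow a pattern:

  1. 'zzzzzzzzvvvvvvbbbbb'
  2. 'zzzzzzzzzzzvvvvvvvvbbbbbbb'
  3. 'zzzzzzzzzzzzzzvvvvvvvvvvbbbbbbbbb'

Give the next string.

zzzzzzzzzzzzzzzzzvvvvvvvvvvvvbbbbbbbbbbb

Term n consists of 3n-1 z's, followed by 2n v's, followed by 2n-1 b's, where the shown terms are n = 3, 4, 5.
For the next term, n = 6, so the run lengths are 17, 12, 11.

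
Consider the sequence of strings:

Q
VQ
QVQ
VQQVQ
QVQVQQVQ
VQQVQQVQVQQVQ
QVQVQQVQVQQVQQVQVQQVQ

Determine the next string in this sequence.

VQQVQQVQVQQVQQVQVQQVQVQQVQQVQVQQVQ

This is a Fibonacci-style word recurrence s(k) = s(k−2)·s(k−1): e.g. Q·VQ = QVQ.
So term 8 is VQQVQQVQVQQVQ·QVQVQQVQVQQVQQVQVQQVQ.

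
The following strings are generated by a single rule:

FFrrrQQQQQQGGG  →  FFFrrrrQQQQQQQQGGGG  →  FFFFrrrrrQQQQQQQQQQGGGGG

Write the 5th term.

FFFFFFrrrrrrrQQQQQQQQQQQQQQGGGGGGG

Reading off run lengths: F runs 2, 3, 4; r runs 3, 4, 5; Q runs 6, 8, 10; G runs 3, 4, 5 — each is linear in n, where the shown terms are n = 3, 4, 5.
At n = 7 the blocks have lengths 6, 7, 14, 7.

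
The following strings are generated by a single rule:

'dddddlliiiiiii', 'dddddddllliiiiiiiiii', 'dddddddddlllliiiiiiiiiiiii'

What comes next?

The n-th term is 2n+1 d's then n l's then 3n+1 i's, where the shown terms are n = 2, 3, 4.
Setting n = 5 gives 11, 5, 16 characters in each block.

dddddddddddllllliiiiiiiiiiiiiiii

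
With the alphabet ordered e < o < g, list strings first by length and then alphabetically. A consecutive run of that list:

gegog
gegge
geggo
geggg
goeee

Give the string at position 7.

goeeg

Advancing 2 positions from goeee through goeee → goeeo reaches term 7.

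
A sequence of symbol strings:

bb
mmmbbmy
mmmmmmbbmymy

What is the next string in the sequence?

Each term wraps the previous one in mmm on the left and my on the right.
So the next term is mmm·mmmmmmbbmymy·my.

mmmmmmmmmbbmymymy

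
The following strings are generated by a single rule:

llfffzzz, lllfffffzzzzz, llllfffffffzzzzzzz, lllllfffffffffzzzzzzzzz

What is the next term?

Each string has the form l^{n} f^{2n-1} z^{2n-1}, where the shown terms are n = 2, 3, 4, 5.
At n = 6 the blocks have lengths 6, 11, 11.

llllllfffffffffffzzzzzzzzzzz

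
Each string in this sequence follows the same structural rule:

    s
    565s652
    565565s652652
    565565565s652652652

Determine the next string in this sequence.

s(k+1) = 565·s(k)·652, so each term gains 565 as a prefix and 652 as a suffix.
Applying this once more to 565565565s652652652:

565565565565s652652652652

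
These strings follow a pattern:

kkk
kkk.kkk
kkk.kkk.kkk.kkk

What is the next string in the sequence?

Every step duplicates the string with '.' between the halves.
So the next term is two copies of kkk.kkk.kkk.kkk with '.' between the halves.

kkk.kkk.kkk.kkk.kkk.kkk.kkk.kkk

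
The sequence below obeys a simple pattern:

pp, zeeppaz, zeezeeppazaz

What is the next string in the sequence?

s(k+1) = zee·s(k)·az, so each term gains zee as a prefix and az as a suffix.
Applying this once more to zeezeeppazaz:

zeezeezeeppazazaz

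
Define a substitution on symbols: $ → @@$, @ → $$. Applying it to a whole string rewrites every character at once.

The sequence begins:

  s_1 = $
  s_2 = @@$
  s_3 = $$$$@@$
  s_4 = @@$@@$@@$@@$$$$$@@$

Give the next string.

φ(@@$@@$@@$@@$$$$$@@$) expands symbol-by-symbol to $$ $$ @@$ $$ $$ @@$ $$ $$ @@$ $$ $$ @@$ @@$ @@$ @@$ @@$ $$ $$ @@$; joining the 19 pieces gives the next term.

$$$$@@$$$$$@@$$$$$@@$$$$$@@$@@$@@$@@$@@$$$$$@@$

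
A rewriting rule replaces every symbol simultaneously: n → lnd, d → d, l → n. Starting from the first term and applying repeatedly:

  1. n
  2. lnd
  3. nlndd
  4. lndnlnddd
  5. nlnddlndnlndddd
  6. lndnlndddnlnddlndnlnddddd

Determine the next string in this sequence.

nlnddlndnlnddddlndnlndddnlnddlndnlndddddd

Applying the rule to each of the 25 symbols of lndnlndddnlnddlndnlnddddd gives the pieces n lnd d lnd n lnd d d d lnd n lnd d d n lnd d lnd n lnd d d d d d, which concatenate to the answer.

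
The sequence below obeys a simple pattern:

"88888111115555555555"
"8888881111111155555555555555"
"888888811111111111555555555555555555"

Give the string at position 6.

Each string has the form 8^{n+3} 1^{3n-1} 5^{4n+2}, where the shown terms are n = 2, 3, 4.
For term 6, n = 7, so the run lengths are 10, 20, 30.

888888888811111111111111111111555555555555555555555555555555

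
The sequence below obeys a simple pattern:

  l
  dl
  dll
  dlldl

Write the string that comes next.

This is a Fibonacci-style word recurrence s(k) = s(k−1)·s(k−2): e.g. dl·l = dll.
The next term joins dlldl and dll.

dlldldll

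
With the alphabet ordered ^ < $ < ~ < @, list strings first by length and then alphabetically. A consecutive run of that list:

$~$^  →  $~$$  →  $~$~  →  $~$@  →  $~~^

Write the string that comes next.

Treat $~~^ as a base-4 numeral over the given alphabet and add one, carrying through any trailing @'s.

$~~$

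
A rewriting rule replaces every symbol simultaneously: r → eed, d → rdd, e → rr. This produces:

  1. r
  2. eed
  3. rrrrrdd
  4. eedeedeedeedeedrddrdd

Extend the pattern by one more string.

Rewriting the 21 symbols of eedeedeedeedeedrddrdd one by one yields rr rr rdd rr rr rdd rr rr rdd rr rr rdd rr rr rdd eed rdd rdd eed rdd rdd; concatenated:

rrrrrddrrrrrddrrrrrddrrrrrddrrrrrddeedrddrddeedrddrdd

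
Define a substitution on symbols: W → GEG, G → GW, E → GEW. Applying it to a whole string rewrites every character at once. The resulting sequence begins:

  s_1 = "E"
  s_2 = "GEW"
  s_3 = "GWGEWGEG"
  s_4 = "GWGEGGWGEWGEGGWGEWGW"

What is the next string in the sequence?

Applying the rule to each of the 20 symbols of GWGEGGWGEWGEGGWGEWGW gives the pieces GW GEG GW GEW GW GW GEG GW GEW GEG GW GEW GW GW GEG GW GEW GEG GW GEG, which concatenate to the answer.

GWGEGGWGEWGWGWGEGGWGEWGEGGWGEWGWGWGEGGWGEWGEGGWGEG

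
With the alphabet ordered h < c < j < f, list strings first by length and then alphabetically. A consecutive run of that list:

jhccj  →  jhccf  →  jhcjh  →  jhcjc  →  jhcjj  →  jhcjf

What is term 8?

jhcfc

Advancing 2 positions from jhcjf through jhcjf → jhcfh reaches term 8.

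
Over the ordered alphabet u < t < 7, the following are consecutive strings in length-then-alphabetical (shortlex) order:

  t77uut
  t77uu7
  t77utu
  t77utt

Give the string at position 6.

t77u7u

Advancing 2 positions from t77utt through t77utt → t77ut7 reaches term 6.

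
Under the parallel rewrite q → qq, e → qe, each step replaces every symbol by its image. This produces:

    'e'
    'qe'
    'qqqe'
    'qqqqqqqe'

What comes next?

Rewriting each symbol of qqqqqqqe: q→qq, q→qq, q→qq, q→qq, q→qq, q→qq, q→qq, e→qe, which concatenates to qq qq qq qq qq qq qq qe.

qqqqqqqqqqqqqqqe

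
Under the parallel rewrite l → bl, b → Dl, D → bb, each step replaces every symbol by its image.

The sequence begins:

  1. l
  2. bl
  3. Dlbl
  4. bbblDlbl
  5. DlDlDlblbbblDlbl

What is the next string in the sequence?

bbblbbblbbblDlblDlDlDlblbbblDlbl

Applying the rule to each of the 16 symbols of DlDlDlblbbblDlbl gives the pieces bb bl bb bl bb bl Dl bl Dl Dl Dl bl bb bl Dl bl, which concatenate to the answer.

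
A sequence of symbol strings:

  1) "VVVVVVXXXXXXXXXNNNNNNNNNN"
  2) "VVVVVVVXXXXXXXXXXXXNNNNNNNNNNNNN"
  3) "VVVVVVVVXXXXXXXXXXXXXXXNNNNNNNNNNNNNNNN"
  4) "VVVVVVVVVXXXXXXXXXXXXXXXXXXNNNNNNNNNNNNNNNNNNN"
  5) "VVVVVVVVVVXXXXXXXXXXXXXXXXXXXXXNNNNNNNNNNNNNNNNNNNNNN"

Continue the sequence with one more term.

Each string has the form V^{n+3} X^{3n} N^{3n+1}, where the shown terms are n = 3, 4, 5, 6, 7.
Setting n = 8 gives 11, 24, 25 characters in each block.

VVVVVVVVVVVXXXXXXXXXXXXXXXXXXXXXXXXNNNNNNNNNNNNNNNNNNNNNNNNN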